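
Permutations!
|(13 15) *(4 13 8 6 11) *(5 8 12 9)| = 9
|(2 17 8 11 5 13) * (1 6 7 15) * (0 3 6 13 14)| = |(0 3 6 7 15 1 13 2 17 8 11 5 14)| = 13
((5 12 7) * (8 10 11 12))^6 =((5 8 10 11 12 7))^6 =(12)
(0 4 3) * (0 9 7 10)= (0 4 3 9 7 10)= [4, 1, 2, 9, 3, 5, 6, 10, 8, 7, 0]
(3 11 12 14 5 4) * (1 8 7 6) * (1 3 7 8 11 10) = (1 11 12 14 5 4 7 6 3 10) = [0, 11, 2, 10, 7, 4, 3, 6, 8, 9, 1, 12, 14, 13, 5]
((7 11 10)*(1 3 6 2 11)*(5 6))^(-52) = (1 2)(3 11)(5 10)(6 7)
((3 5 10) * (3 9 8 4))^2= (3 10 8)(4 5 9)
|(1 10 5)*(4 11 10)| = 5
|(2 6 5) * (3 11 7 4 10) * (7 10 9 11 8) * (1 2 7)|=11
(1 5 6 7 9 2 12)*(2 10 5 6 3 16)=(1 6 7 9 10 5 3 16 2 12)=[0, 6, 12, 16, 4, 3, 7, 9, 8, 10, 5, 11, 1, 13, 14, 15, 2]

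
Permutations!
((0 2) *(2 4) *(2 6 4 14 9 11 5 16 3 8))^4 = ((0 14 9 11 5 16 3 8 2)(4 6))^4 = (0 5 2 11 8 9 3 14 16)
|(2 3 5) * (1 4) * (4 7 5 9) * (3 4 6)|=15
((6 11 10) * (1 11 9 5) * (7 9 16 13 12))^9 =((1 11 10 6 16 13 12 7 9 5))^9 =(1 5 9 7 12 13 16 6 10 11)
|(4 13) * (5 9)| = |(4 13)(5 9)| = 2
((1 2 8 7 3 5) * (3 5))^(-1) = ((1 2 8 7 5))^(-1) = (1 5 7 8 2)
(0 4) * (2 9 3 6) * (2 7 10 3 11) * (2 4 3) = (0 3 6 7 10 2 9 11 4) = [3, 1, 9, 6, 0, 5, 7, 10, 8, 11, 2, 4]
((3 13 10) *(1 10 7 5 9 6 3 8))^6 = (13)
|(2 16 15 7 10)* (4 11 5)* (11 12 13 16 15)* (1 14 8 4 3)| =|(1 14 8 4 12 13 16 11 5 3)(2 15 7 10)| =20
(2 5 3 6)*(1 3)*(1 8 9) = (1 3 6 2 5 8 9) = [0, 3, 5, 6, 4, 8, 2, 7, 9, 1]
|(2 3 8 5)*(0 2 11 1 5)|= |(0 2 3 8)(1 5 11)|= 12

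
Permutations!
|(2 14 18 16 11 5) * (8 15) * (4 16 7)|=8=|(2 14 18 7 4 16 11 5)(8 15)|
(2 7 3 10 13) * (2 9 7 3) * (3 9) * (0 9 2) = [9, 1, 2, 10, 4, 5, 6, 0, 8, 7, 13, 11, 12, 3] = (0 9 7)(3 10 13)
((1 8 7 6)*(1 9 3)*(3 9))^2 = ((9)(1 8 7 6 3))^2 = (9)(1 7 3 8 6)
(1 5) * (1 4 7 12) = (1 5 4 7 12) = [0, 5, 2, 3, 7, 4, 6, 12, 8, 9, 10, 11, 1]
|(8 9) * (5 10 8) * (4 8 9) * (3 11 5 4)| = |(3 11 5 10 9 4 8)| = 7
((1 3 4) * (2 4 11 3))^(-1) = (1 4 2)(3 11)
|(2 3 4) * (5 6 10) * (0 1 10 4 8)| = 9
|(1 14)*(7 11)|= 2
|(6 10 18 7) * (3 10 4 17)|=|(3 10 18 7 6 4 17)|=7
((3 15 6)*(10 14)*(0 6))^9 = (0 6 3 15)(10 14)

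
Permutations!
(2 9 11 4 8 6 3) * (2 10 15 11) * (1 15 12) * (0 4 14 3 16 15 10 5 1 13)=(0 4 8 6 16 15 11 14 3 5 1 10 12 13)(2 9)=[4, 10, 9, 5, 8, 1, 16, 7, 6, 2, 12, 14, 13, 0, 3, 11, 15]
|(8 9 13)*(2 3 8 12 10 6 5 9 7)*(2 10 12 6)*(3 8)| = |(2 8 7 10)(5 9 13 6)| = 4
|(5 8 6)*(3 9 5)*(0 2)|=10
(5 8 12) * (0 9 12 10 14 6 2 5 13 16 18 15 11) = [9, 1, 5, 3, 4, 8, 2, 7, 10, 12, 14, 0, 13, 16, 6, 11, 18, 17, 15] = (0 9 12 13 16 18 15 11)(2 5 8 10 14 6)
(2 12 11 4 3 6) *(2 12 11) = (2 11 4 3 6 12) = [0, 1, 11, 6, 3, 5, 12, 7, 8, 9, 10, 4, 2]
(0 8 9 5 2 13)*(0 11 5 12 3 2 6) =(0 8 9 12 3 2 13 11 5 6) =[8, 1, 13, 2, 4, 6, 0, 7, 9, 12, 10, 5, 3, 11]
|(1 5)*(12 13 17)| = |(1 5)(12 13 17)| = 6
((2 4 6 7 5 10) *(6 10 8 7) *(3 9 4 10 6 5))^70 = ((2 10)(3 9 4 6 5 8 7))^70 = (10)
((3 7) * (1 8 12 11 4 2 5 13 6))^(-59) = ((1 8 12 11 4 2 5 13 6)(3 7))^(-59) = (1 4 6 11 13 12 5 8 2)(3 7)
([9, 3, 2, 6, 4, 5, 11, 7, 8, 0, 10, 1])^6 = [0, 6, 2, 11, 4, 5, 1, 7, 8, 9, 10, 3]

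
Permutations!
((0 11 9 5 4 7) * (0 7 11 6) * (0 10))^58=(0 6 10)(4 9)(5 11)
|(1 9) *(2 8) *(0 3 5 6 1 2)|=8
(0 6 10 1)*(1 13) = [6, 0, 2, 3, 4, 5, 10, 7, 8, 9, 13, 11, 12, 1] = (0 6 10 13 1)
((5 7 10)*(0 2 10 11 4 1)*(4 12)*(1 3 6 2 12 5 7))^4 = ((0 12 4 3 6 2 10 7 11 5 1))^4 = (0 6 11 12 2 5 4 10 1 3 7)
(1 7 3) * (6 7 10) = (1 10 6 7 3) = [0, 10, 2, 1, 4, 5, 7, 3, 8, 9, 6]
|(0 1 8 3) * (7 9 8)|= 6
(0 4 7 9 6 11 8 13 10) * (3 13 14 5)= (0 4 7 9 6 11 8 14 5 3 13 10)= [4, 1, 2, 13, 7, 3, 11, 9, 14, 6, 0, 8, 12, 10, 5]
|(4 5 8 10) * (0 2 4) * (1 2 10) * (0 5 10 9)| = 6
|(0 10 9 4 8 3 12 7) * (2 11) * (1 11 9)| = 11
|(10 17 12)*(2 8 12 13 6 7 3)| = 9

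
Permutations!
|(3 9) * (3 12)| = |(3 9 12)| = 3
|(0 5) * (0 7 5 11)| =2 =|(0 11)(5 7)|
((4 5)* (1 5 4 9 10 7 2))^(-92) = ((1 5 9 10 7 2))^(-92) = (1 7 9)(2 10 5)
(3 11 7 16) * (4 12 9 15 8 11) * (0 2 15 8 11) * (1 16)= (0 2 15 11 7 1 16 3 4 12 9 8)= [2, 16, 15, 4, 12, 5, 6, 1, 0, 8, 10, 7, 9, 13, 14, 11, 3]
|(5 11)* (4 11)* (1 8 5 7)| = 6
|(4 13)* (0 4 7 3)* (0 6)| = |(0 4 13 7 3 6)| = 6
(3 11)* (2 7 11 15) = (2 7 11 3 15) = [0, 1, 7, 15, 4, 5, 6, 11, 8, 9, 10, 3, 12, 13, 14, 2]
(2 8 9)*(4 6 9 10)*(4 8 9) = (2 9)(4 6)(8 10) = [0, 1, 9, 3, 6, 5, 4, 7, 10, 2, 8]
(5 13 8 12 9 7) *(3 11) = (3 11)(5 13 8 12 9 7) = [0, 1, 2, 11, 4, 13, 6, 5, 12, 7, 10, 3, 9, 8]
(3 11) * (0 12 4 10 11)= (0 12 4 10 11 3)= [12, 1, 2, 0, 10, 5, 6, 7, 8, 9, 11, 3, 4]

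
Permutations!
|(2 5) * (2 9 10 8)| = |(2 5 9 10 8)| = 5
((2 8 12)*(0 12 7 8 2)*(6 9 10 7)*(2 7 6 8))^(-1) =(0 12)(2 7)(6 10 9)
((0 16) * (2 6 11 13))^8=((0 16)(2 6 11 13))^8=(16)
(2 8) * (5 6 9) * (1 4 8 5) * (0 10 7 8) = (0 10 7 8 2 5 6 9 1 4) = [10, 4, 5, 3, 0, 6, 9, 8, 2, 1, 7]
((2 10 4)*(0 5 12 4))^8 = (0 12 2)(4 10 5)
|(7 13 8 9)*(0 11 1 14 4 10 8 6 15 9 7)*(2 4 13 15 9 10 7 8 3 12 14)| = 14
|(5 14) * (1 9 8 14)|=5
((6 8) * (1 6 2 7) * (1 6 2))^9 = (1 8 6 7 2)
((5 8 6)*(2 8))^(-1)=(2 5 6 8)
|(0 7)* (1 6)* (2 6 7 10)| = |(0 10 2 6 1 7)| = 6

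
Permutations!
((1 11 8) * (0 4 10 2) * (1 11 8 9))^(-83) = (0 4 10 2)(1 8 11 9)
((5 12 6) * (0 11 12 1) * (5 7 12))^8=((0 11 5 1)(6 7 12))^8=(6 12 7)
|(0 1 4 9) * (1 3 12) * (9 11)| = 7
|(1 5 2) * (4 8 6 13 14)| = 15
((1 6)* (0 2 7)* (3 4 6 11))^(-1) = (0 7 2)(1 6 4 3 11)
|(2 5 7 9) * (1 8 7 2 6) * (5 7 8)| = |(1 5 2 7 9 6)| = 6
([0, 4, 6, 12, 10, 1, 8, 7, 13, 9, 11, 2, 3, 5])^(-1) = (1 5 13 8 6 2 11 10 4)(3 12)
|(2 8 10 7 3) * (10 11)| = 6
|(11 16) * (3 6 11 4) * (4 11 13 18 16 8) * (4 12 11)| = |(3 6 13 18 16 4)(8 12 11)| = 6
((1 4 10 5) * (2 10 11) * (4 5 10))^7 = ((1 5)(2 4 11))^7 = (1 5)(2 4 11)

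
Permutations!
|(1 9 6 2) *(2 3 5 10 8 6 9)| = |(1 2)(3 5 10 8 6)| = 10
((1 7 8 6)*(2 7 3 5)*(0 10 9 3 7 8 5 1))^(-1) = (0 6 8 2 5 7 1 3 9 10)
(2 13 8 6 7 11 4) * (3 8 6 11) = (2 13 6 7 3 8 11 4) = [0, 1, 13, 8, 2, 5, 7, 3, 11, 9, 10, 4, 12, 6]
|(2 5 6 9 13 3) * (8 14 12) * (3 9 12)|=|(2 5 6 12 8 14 3)(9 13)|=14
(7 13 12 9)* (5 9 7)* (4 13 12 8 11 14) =[0, 1, 2, 3, 13, 9, 6, 12, 11, 5, 10, 14, 7, 8, 4] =(4 13 8 11 14)(5 9)(7 12)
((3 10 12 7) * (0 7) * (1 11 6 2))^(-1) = ((0 7 3 10 12)(1 11 6 2))^(-1) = (0 12 10 3 7)(1 2 6 11)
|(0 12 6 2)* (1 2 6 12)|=|(12)(0 1 2)|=3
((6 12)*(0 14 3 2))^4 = (14)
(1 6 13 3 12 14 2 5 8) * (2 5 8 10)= (1 6 13 3 12 14 5 10 2 8)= [0, 6, 8, 12, 4, 10, 13, 7, 1, 9, 2, 11, 14, 3, 5]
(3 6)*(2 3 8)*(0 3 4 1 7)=[3, 7, 4, 6, 1, 5, 8, 0, 2]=(0 3 6 8 2 4 1 7)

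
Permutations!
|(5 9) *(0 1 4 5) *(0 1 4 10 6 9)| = 12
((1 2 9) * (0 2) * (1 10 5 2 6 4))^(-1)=(0 1 4 6)(2 5 10 9)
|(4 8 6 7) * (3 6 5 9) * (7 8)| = 10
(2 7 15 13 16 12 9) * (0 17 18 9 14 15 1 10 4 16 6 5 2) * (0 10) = (0 17 18 9 10 4 16 12 14 15 13 6 5 2 7 1) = [17, 0, 7, 3, 16, 2, 5, 1, 8, 10, 4, 11, 14, 6, 15, 13, 12, 18, 9]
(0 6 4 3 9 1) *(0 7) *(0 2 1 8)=[6, 7, 1, 9, 3, 5, 4, 2, 0, 8]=(0 6 4 3 9 8)(1 7 2)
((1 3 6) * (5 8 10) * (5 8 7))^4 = (10)(1 3 6)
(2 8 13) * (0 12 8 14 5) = [12, 1, 14, 3, 4, 0, 6, 7, 13, 9, 10, 11, 8, 2, 5] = (0 12 8 13 2 14 5)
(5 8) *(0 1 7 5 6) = (0 1 7 5 8 6) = [1, 7, 2, 3, 4, 8, 0, 5, 6]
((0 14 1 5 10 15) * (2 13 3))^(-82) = ((0 14 1 5 10 15)(2 13 3))^(-82) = (0 1 10)(2 3 13)(5 15 14)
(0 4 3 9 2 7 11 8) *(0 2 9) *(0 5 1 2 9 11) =[4, 2, 7, 5, 3, 1, 6, 0, 9, 11, 10, 8] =(0 4 3 5 1 2 7)(8 9 11)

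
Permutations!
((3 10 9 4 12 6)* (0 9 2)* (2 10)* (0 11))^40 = ((0 9 4 12 6 3 2 11))^40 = (12)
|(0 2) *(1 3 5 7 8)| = 10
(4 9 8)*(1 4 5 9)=(1 4)(5 9 8)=[0, 4, 2, 3, 1, 9, 6, 7, 5, 8]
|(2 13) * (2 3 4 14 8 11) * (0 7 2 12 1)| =|(0 7 2 13 3 4 14 8 11 12 1)| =11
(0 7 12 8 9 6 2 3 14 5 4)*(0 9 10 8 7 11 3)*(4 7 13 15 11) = [4, 1, 0, 14, 9, 7, 2, 12, 10, 6, 8, 3, 13, 15, 5, 11] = (0 4 9 6 2)(3 14 5 7 12 13 15 11)(8 10)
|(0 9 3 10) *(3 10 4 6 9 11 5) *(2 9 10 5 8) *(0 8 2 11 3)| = 10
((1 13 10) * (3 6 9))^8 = ((1 13 10)(3 6 9))^8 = (1 10 13)(3 9 6)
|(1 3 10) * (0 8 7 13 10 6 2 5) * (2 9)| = 11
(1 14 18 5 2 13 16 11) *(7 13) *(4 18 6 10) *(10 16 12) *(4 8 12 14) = (1 4 18 5 2 7 13 14 6 16 11)(8 12 10) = [0, 4, 7, 3, 18, 2, 16, 13, 12, 9, 8, 1, 10, 14, 6, 15, 11, 17, 5]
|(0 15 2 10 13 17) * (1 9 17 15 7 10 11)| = |(0 7 10 13 15 2 11 1 9 17)| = 10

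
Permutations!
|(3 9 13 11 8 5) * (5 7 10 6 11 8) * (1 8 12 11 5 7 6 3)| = |(1 8 6 5)(3 9 13 12 11 7 10)| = 28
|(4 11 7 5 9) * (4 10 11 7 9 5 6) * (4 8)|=12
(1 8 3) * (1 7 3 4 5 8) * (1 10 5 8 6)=(1 10 5 6)(3 7)(4 8)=[0, 10, 2, 7, 8, 6, 1, 3, 4, 9, 5]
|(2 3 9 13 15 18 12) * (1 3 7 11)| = |(1 3 9 13 15 18 12 2 7 11)| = 10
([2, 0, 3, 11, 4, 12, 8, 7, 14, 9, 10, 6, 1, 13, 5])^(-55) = (0 8)(1 6)(2 14)(3 5)(11 12)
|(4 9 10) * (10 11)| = 4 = |(4 9 11 10)|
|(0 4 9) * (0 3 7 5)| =|(0 4 9 3 7 5)| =6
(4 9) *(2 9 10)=(2 9 4 10)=[0, 1, 9, 3, 10, 5, 6, 7, 8, 4, 2]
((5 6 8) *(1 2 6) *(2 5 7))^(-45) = (1 5)(2 7 8 6)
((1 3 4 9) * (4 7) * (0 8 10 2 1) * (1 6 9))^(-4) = ((0 8 10 2 6 9)(1 3 7 4))^(-4) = (0 10 6)(2 9 8)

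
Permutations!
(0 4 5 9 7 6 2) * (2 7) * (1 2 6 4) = (0 1 2)(4 5 9 6 7) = [1, 2, 0, 3, 5, 9, 7, 4, 8, 6]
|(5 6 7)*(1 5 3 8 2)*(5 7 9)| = |(1 7 3 8 2)(5 6 9)| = 15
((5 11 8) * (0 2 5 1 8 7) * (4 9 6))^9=(0 7 11 5 2)(1 8)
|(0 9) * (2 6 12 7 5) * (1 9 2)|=8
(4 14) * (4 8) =(4 14 8) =[0, 1, 2, 3, 14, 5, 6, 7, 4, 9, 10, 11, 12, 13, 8]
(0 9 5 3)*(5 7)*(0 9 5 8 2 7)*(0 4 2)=[5, 1, 7, 9, 2, 3, 6, 8, 0, 4]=(0 5 3 9 4 2 7 8)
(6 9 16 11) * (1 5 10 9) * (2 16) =(1 5 10 9 2 16 11 6) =[0, 5, 16, 3, 4, 10, 1, 7, 8, 2, 9, 6, 12, 13, 14, 15, 11]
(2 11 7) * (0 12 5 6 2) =(0 12 5 6 2 11 7) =[12, 1, 11, 3, 4, 6, 2, 0, 8, 9, 10, 7, 5]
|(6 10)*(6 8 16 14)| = |(6 10 8 16 14)| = 5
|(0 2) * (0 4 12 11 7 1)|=7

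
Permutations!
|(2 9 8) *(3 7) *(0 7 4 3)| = 6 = |(0 7)(2 9 8)(3 4)|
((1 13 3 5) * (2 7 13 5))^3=((1 5)(2 7 13 3))^3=(1 5)(2 3 13 7)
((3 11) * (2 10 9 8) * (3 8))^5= (2 8 11 3 9 10)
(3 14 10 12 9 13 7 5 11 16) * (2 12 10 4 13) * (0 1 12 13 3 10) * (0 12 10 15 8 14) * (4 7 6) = (0 1 10 12 9 2 13 6 4 3)(5 11 16 15 8 14 7) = [1, 10, 13, 0, 3, 11, 4, 5, 14, 2, 12, 16, 9, 6, 7, 8, 15]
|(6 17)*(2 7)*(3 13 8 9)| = |(2 7)(3 13 8 9)(6 17)| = 4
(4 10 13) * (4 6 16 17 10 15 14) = (4 15 14)(6 16 17 10 13) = [0, 1, 2, 3, 15, 5, 16, 7, 8, 9, 13, 11, 12, 6, 4, 14, 17, 10]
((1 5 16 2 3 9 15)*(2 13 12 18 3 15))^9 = (1 15 2 9 3 18 12 13 16 5)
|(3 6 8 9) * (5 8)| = 5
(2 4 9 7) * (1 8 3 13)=(1 8 3 13)(2 4 9 7)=[0, 8, 4, 13, 9, 5, 6, 2, 3, 7, 10, 11, 12, 1]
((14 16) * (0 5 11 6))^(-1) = ((0 5 11 6)(14 16))^(-1) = (0 6 11 5)(14 16)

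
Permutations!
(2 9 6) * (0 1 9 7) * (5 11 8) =(0 1 9 6 2 7)(5 11 8) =[1, 9, 7, 3, 4, 11, 2, 0, 5, 6, 10, 8]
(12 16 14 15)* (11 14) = (11 14 15 12 16) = [0, 1, 2, 3, 4, 5, 6, 7, 8, 9, 10, 14, 16, 13, 15, 12, 11]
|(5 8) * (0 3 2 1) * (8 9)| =12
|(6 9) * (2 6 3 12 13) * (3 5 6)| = 12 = |(2 3 12 13)(5 6 9)|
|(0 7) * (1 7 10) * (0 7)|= 3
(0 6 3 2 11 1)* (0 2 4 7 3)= (0 6)(1 2 11)(3 4 7)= [6, 2, 11, 4, 7, 5, 0, 3, 8, 9, 10, 1]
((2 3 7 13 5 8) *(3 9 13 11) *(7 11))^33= (2 5 9 8 13)(3 11)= ((2 9 13 5 8)(3 11))^33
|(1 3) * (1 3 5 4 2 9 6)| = |(1 5 4 2 9 6)| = 6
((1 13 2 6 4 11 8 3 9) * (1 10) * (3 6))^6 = (13)(4 8)(6 11)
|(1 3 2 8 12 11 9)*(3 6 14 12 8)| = 6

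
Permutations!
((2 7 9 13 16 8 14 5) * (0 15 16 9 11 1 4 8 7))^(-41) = (0 7 4 5 15 11 8 2 16 1 14)(9 13)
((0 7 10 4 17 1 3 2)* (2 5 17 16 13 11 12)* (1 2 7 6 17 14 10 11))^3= (0 2 17 6)(1 14 16 3 10 13 5 4)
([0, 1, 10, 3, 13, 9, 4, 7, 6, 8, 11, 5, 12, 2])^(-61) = (2 11 9 6 13 10 5 8 4)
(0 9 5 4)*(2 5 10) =(0 9 10 2 5 4) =[9, 1, 5, 3, 0, 4, 6, 7, 8, 10, 2]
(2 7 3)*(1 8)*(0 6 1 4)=(0 6 1 8 4)(2 7 3)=[6, 8, 7, 2, 0, 5, 1, 3, 4]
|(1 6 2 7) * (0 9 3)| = 12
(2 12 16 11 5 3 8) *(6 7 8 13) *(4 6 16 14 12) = (2 4 6 7 8)(3 13 16 11 5)(12 14) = [0, 1, 4, 13, 6, 3, 7, 8, 2, 9, 10, 5, 14, 16, 12, 15, 11]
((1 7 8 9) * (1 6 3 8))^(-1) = (1 7)(3 6 9 8)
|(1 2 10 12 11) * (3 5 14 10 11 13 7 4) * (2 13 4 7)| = 12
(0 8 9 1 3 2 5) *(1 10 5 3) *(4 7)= (0 8 9 10 5)(2 3)(4 7)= [8, 1, 3, 2, 7, 0, 6, 4, 9, 10, 5]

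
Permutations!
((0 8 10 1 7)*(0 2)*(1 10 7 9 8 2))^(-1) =(10)(0 2)(1 7 8 9)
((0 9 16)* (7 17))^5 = (0 16 9)(7 17) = ((0 9 16)(7 17))^5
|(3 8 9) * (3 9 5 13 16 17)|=|(3 8 5 13 16 17)|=6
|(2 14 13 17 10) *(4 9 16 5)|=|(2 14 13 17 10)(4 9 16 5)|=20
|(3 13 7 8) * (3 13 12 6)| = 3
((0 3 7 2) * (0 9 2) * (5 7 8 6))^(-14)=(9)(0 5 8)(3 7 6)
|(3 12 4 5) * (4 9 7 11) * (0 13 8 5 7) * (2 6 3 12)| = |(0 13 8 5 12 9)(2 6 3)(4 7 11)| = 6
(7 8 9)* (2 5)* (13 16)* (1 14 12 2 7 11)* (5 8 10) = (1 14 12 2 8 9 11)(5 7 10)(13 16) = [0, 14, 8, 3, 4, 7, 6, 10, 9, 11, 5, 1, 2, 16, 12, 15, 13]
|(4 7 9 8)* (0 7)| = |(0 7 9 8 4)| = 5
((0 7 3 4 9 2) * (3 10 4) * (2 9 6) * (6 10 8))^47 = (0 8 2 7 6)(4 10)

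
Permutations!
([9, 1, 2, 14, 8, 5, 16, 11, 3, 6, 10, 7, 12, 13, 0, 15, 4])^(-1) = [14, 1, 2, 8, 16, 5, 9, 11, 4, 0, 10, 7, 12, 13, 3, 15, 6]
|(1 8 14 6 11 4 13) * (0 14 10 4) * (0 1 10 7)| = 21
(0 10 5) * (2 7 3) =(0 10 5)(2 7 3) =[10, 1, 7, 2, 4, 0, 6, 3, 8, 9, 5]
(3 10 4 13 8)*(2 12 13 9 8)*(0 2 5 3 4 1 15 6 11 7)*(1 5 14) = (0 2 12 13 14 1 15 6 11 7)(3 10 5)(4 9 8) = [2, 15, 12, 10, 9, 3, 11, 0, 4, 8, 5, 7, 13, 14, 1, 6]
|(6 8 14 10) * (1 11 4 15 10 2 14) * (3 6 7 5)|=|(1 11 4 15 10 7 5 3 6 8)(2 14)|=10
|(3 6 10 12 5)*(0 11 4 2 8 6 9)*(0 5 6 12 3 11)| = 10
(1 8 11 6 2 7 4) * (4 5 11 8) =(1 4)(2 7 5 11 6) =[0, 4, 7, 3, 1, 11, 2, 5, 8, 9, 10, 6]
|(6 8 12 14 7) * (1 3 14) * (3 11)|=|(1 11 3 14 7 6 8 12)|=8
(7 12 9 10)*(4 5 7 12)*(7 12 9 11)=(4 5 12 11 7)(9 10)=[0, 1, 2, 3, 5, 12, 6, 4, 8, 10, 9, 7, 11]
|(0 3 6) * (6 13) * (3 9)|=|(0 9 3 13 6)|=5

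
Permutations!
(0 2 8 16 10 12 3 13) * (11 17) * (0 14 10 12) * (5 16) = (0 2 8 5 16 12 3 13 14 10)(11 17) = [2, 1, 8, 13, 4, 16, 6, 7, 5, 9, 0, 17, 3, 14, 10, 15, 12, 11]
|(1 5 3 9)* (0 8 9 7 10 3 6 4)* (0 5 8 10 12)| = |(0 10 3 7 12)(1 8 9)(4 5 6)| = 15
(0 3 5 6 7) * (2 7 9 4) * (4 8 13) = (0 3 5 6 9 8 13 4 2 7) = [3, 1, 7, 5, 2, 6, 9, 0, 13, 8, 10, 11, 12, 4]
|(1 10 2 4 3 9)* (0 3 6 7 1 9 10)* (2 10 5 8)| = |(10)(0 3 5 8 2 4 6 7 1)| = 9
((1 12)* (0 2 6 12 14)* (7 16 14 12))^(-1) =(0 14 16 7 6 2)(1 12)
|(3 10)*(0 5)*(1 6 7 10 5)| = 7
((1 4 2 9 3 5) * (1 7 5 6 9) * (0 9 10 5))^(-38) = (0 10 9 5 3 7 6)(1 4 2)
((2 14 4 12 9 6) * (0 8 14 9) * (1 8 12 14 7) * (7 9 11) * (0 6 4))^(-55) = (14)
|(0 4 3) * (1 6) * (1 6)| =3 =|(6)(0 4 3)|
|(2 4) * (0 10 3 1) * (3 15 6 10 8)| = |(0 8 3 1)(2 4)(6 10 15)| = 12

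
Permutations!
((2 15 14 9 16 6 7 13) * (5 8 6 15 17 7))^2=((2 17 7 13)(5 8 6)(9 16 15 14))^2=(2 7)(5 6 8)(9 15)(13 17)(14 16)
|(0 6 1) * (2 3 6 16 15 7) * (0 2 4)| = 20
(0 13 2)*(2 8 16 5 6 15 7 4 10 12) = (0 13 8 16 5 6 15 7 4 10 12 2) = [13, 1, 0, 3, 10, 6, 15, 4, 16, 9, 12, 11, 2, 8, 14, 7, 5]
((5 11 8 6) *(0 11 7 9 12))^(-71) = (0 11 8 6 5 7 9 12)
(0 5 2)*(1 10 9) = (0 5 2)(1 10 9) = [5, 10, 0, 3, 4, 2, 6, 7, 8, 1, 9]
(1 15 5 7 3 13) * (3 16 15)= (1 3 13)(5 7 16 15)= [0, 3, 2, 13, 4, 7, 6, 16, 8, 9, 10, 11, 12, 1, 14, 5, 15]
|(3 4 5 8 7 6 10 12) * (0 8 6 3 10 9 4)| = 4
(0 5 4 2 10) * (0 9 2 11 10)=(0 5 4 11 10 9 2)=[5, 1, 0, 3, 11, 4, 6, 7, 8, 2, 9, 10]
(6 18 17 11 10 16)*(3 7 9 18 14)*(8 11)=(3 7 9 18 17 8 11 10 16 6 14)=[0, 1, 2, 7, 4, 5, 14, 9, 11, 18, 16, 10, 12, 13, 3, 15, 6, 8, 17]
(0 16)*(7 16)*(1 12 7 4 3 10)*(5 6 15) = (0 4 3 10 1 12 7 16)(5 6 15) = [4, 12, 2, 10, 3, 6, 15, 16, 8, 9, 1, 11, 7, 13, 14, 5, 0]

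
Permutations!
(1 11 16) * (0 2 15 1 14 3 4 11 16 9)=(0 2 15 1 16 14 3 4 11 9)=[2, 16, 15, 4, 11, 5, 6, 7, 8, 0, 10, 9, 12, 13, 3, 1, 14]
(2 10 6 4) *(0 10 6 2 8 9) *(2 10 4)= [4, 1, 6, 3, 8, 5, 2, 7, 9, 0, 10]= (10)(0 4 8 9)(2 6)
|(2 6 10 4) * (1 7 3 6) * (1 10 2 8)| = 8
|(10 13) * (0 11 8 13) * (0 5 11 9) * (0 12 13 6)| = 9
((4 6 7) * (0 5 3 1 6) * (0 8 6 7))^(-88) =(8)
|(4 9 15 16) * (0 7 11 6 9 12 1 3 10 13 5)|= |(0 7 11 6 9 15 16 4 12 1 3 10 13 5)|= 14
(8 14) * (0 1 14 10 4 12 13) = (0 1 14 8 10 4 12 13) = [1, 14, 2, 3, 12, 5, 6, 7, 10, 9, 4, 11, 13, 0, 8]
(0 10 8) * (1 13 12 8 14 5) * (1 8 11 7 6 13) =(0 10 14 5 8)(6 13 12 11 7) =[10, 1, 2, 3, 4, 8, 13, 6, 0, 9, 14, 7, 11, 12, 5]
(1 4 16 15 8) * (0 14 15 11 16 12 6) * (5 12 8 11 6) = [14, 4, 2, 3, 8, 12, 0, 7, 1, 9, 10, 16, 5, 13, 15, 11, 6] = (0 14 15 11 16 6)(1 4 8)(5 12)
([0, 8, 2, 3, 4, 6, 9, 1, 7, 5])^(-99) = (9)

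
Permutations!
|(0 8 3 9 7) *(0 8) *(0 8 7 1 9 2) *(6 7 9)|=|(0 8 3 2)(1 6 7 9)|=4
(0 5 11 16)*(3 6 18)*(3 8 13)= (0 5 11 16)(3 6 18 8 13)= [5, 1, 2, 6, 4, 11, 18, 7, 13, 9, 10, 16, 12, 3, 14, 15, 0, 17, 8]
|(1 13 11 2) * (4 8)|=|(1 13 11 2)(4 8)|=4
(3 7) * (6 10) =[0, 1, 2, 7, 4, 5, 10, 3, 8, 9, 6] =(3 7)(6 10)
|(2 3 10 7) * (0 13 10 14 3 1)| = 6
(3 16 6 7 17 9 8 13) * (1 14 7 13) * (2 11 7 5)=(1 14 5 2 11 7 17 9 8)(3 16 6 13)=[0, 14, 11, 16, 4, 2, 13, 17, 1, 8, 10, 7, 12, 3, 5, 15, 6, 9]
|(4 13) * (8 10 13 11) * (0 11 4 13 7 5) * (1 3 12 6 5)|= |(13)(0 11 8 10 7 1 3 12 6 5)|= 10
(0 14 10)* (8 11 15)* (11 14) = (0 11 15 8 14 10) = [11, 1, 2, 3, 4, 5, 6, 7, 14, 9, 0, 15, 12, 13, 10, 8]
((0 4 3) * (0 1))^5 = (0 4 3 1)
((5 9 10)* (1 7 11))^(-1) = ((1 7 11)(5 9 10))^(-1) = (1 11 7)(5 10 9)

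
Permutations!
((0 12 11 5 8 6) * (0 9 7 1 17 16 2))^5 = ((0 12 11 5 8 6 9 7 1 17 16 2))^5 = (0 6 16 5 1 12 9 2 8 17 11 7)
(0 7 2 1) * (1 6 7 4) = (0 4 1)(2 6 7) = [4, 0, 6, 3, 1, 5, 7, 2]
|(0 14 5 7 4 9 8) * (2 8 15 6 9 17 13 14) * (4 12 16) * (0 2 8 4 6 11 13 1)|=|(0 8 2 4 17 1)(5 7 12 16 6 9 15 11 13 14)|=30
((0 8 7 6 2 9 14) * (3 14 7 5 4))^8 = (0 5 3)(4 14 8)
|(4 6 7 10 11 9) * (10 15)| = 7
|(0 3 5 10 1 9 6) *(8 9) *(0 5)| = |(0 3)(1 8 9 6 5 10)| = 6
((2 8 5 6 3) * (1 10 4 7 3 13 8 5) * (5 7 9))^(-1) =(1 8 13 6 5 9 4 10)(2 3 7)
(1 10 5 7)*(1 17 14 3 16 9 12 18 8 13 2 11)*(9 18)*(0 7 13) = (0 7 17 14 3 16 18 8)(1 10 5 13 2 11)(9 12) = [7, 10, 11, 16, 4, 13, 6, 17, 0, 12, 5, 1, 9, 2, 3, 15, 18, 14, 8]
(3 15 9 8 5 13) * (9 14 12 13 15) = (3 9 8 5 15 14 12 13) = [0, 1, 2, 9, 4, 15, 6, 7, 5, 8, 10, 11, 13, 3, 12, 14]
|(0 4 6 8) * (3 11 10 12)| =4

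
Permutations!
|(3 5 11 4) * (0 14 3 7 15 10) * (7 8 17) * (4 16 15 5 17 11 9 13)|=|(0 14 3 17 7 5 9 13 4 8 11 16 15 10)|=14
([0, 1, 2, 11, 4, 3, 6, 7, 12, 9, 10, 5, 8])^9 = [0, 1, 2, 3, 4, 5, 6, 7, 12, 9, 10, 11, 8]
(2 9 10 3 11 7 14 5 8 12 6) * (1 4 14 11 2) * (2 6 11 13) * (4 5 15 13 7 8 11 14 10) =(1 5 11 8 12 14 15 13 2 9 4 10 3 6) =[0, 5, 9, 6, 10, 11, 1, 7, 12, 4, 3, 8, 14, 2, 15, 13]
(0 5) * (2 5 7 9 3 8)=(0 7 9 3 8 2 5)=[7, 1, 5, 8, 4, 0, 6, 9, 2, 3]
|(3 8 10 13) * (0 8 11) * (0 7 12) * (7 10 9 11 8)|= |(0 7 12)(3 8 9 11 10 13)|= 6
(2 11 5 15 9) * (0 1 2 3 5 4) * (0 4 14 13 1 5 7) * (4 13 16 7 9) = (0 5 15 4 13 1 2 11 14 16 7)(3 9) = [5, 2, 11, 9, 13, 15, 6, 0, 8, 3, 10, 14, 12, 1, 16, 4, 7]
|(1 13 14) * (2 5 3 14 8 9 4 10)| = |(1 13 8 9 4 10 2 5 3 14)| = 10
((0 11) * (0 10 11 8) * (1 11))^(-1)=(0 8)(1 10 11)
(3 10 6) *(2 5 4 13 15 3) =[0, 1, 5, 10, 13, 4, 2, 7, 8, 9, 6, 11, 12, 15, 14, 3] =(2 5 4 13 15 3 10 6)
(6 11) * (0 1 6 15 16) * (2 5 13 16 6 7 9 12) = (0 1 7 9 12 2 5 13 16)(6 11 15) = [1, 7, 5, 3, 4, 13, 11, 9, 8, 12, 10, 15, 2, 16, 14, 6, 0]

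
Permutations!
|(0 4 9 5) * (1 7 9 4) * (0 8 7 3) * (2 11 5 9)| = 15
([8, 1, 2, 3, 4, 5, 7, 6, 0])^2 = (8)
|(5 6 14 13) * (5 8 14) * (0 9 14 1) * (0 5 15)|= |(0 9 14 13 8 1 5 6 15)|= 9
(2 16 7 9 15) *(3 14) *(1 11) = (1 11)(2 16 7 9 15)(3 14) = [0, 11, 16, 14, 4, 5, 6, 9, 8, 15, 10, 1, 12, 13, 3, 2, 7]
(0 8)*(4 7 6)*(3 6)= (0 8)(3 6 4 7)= [8, 1, 2, 6, 7, 5, 4, 3, 0]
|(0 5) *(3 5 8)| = |(0 8 3 5)| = 4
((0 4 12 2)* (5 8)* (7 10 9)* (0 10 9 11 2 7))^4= ((0 4 12 7 9)(2 10 11)(5 8))^4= (0 9 7 12 4)(2 10 11)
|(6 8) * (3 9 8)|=4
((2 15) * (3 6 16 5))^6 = ((2 15)(3 6 16 5))^6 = (3 16)(5 6)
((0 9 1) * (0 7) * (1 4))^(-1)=((0 9 4 1 7))^(-1)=(0 7 1 4 9)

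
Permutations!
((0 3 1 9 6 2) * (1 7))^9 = ((0 3 7 1 9 6 2))^9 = (0 7 9 2 3 1 6)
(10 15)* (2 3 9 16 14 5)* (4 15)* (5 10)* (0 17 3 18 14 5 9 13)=[17, 1, 18, 13, 15, 2, 6, 7, 8, 16, 4, 11, 12, 0, 10, 9, 5, 3, 14]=(0 17 3 13)(2 18 14 10 4 15 9 16 5)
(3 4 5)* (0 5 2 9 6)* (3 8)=(0 5 8 3 4 2 9 6)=[5, 1, 9, 4, 2, 8, 0, 7, 3, 6]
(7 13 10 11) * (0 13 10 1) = [13, 0, 2, 3, 4, 5, 6, 10, 8, 9, 11, 7, 12, 1] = (0 13 1)(7 10 11)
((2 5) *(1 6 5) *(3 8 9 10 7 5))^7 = (1 5 10 8 6 2 7 9 3)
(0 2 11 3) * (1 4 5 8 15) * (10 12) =[2, 4, 11, 0, 5, 8, 6, 7, 15, 9, 12, 3, 10, 13, 14, 1] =(0 2 11 3)(1 4 5 8 15)(10 12)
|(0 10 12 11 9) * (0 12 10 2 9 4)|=|(0 2 9 12 11 4)|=6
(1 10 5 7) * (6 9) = [0, 10, 2, 3, 4, 7, 9, 1, 8, 6, 5] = (1 10 5 7)(6 9)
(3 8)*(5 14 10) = [0, 1, 2, 8, 4, 14, 6, 7, 3, 9, 5, 11, 12, 13, 10] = (3 8)(5 14 10)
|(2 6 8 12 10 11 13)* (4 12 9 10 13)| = 9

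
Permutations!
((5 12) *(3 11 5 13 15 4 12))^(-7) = (3 5 11)(4 12 13 15)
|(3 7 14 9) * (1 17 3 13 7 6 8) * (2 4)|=|(1 17 3 6 8)(2 4)(7 14 9 13)|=20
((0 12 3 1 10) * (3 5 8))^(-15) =(0 10 1 3 8 5 12)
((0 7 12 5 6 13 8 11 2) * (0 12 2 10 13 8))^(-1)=((0 7 2 12 5 6 8 11 10 13))^(-1)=(0 13 10 11 8 6 5 12 2 7)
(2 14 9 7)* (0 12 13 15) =(0 12 13 15)(2 14 9 7) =[12, 1, 14, 3, 4, 5, 6, 2, 8, 7, 10, 11, 13, 15, 9, 0]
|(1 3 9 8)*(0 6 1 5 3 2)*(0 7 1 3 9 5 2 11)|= 10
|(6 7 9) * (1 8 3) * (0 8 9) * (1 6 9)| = |(9)(0 8 3 6 7)| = 5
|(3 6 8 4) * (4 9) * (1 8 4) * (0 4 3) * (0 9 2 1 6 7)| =6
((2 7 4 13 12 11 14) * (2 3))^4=(2 12)(3 13)(4 14)(7 11)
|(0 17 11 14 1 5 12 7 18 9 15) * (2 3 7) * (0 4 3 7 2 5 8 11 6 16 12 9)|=|(0 17 6 16 12 5 9 15 4 3 2 7 18)(1 8 11 14)|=52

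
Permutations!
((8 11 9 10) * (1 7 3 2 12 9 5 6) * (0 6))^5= (0 2 11 7 10 6 12 5 3 8 1 9)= ((0 6 1 7 3 2 12 9 10 8 11 5))^5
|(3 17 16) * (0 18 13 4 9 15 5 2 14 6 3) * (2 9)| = 30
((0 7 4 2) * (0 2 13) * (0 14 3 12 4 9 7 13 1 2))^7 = (0 2 1 4 12 3 14 13)(7 9) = ((0 13 14 3 12 4 1 2)(7 9))^7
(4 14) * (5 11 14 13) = (4 13 5 11 14) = [0, 1, 2, 3, 13, 11, 6, 7, 8, 9, 10, 14, 12, 5, 4]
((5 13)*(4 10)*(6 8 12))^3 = ((4 10)(5 13)(6 8 12))^3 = (4 10)(5 13)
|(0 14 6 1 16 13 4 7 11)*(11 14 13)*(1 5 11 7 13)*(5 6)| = 14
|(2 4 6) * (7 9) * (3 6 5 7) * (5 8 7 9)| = 8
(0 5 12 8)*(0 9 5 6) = [6, 1, 2, 3, 4, 12, 0, 7, 9, 5, 10, 11, 8] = (0 6)(5 12 8 9)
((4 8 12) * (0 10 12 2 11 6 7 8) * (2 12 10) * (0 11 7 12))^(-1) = (0 8 7 2)(4 12 6 11) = ((0 2 7 8)(4 11 6 12))^(-1)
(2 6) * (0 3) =[3, 1, 6, 0, 4, 5, 2] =(0 3)(2 6)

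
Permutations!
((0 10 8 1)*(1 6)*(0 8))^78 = ((0 10)(1 8 6))^78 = (10)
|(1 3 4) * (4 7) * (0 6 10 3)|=7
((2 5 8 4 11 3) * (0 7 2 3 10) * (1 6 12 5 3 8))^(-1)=((0 7 2 3 8 4 11 10)(1 6 12 5))^(-1)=(0 10 11 4 8 3 2 7)(1 5 12 6)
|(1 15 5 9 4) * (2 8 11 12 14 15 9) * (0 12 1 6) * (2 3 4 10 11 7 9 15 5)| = 56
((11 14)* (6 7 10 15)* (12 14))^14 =((6 7 10 15)(11 12 14))^14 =(6 10)(7 15)(11 14 12)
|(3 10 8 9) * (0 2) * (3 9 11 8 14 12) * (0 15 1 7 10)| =18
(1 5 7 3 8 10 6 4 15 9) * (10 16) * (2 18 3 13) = [0, 5, 18, 8, 15, 7, 4, 13, 16, 1, 6, 11, 12, 2, 14, 9, 10, 17, 3] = (1 5 7 13 2 18 3 8 16 10 6 4 15 9)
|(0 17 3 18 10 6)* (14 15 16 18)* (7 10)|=|(0 17 3 14 15 16 18 7 10 6)|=10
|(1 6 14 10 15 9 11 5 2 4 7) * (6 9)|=28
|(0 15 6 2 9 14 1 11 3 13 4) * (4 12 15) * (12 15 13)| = |(0 4)(1 11 3 12 13 15 6 2 9 14)| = 10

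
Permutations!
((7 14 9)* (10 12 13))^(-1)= ((7 14 9)(10 12 13))^(-1)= (7 9 14)(10 13 12)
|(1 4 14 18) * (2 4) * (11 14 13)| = |(1 2 4 13 11 14 18)| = 7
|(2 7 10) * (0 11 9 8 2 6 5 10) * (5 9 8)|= |(0 11 8 2 7)(5 10 6 9)|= 20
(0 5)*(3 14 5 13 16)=(0 13 16 3 14 5)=[13, 1, 2, 14, 4, 0, 6, 7, 8, 9, 10, 11, 12, 16, 5, 15, 3]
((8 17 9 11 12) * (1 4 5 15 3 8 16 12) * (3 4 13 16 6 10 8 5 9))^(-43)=(1 11 9 4 15 5 3 17 8 10 6 12 16 13)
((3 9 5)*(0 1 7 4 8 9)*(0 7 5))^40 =(9)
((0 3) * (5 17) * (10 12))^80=(17)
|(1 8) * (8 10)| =3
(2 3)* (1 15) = [0, 15, 3, 2, 4, 5, 6, 7, 8, 9, 10, 11, 12, 13, 14, 1] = (1 15)(2 3)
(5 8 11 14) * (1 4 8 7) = [0, 4, 2, 3, 8, 7, 6, 1, 11, 9, 10, 14, 12, 13, 5] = (1 4 8 11 14 5 7)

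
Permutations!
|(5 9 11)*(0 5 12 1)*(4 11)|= 7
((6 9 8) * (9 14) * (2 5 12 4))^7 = (2 4 12 5)(6 8 9 14)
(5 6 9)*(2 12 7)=(2 12 7)(5 6 9)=[0, 1, 12, 3, 4, 6, 9, 2, 8, 5, 10, 11, 7]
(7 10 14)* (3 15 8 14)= [0, 1, 2, 15, 4, 5, 6, 10, 14, 9, 3, 11, 12, 13, 7, 8]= (3 15 8 14 7 10)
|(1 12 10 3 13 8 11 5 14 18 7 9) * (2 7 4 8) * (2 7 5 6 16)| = 63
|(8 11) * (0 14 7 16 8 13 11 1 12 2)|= 8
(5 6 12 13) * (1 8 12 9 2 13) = (1 8 12)(2 13 5 6 9) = [0, 8, 13, 3, 4, 6, 9, 7, 12, 2, 10, 11, 1, 5]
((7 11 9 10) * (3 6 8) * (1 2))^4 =(11)(3 6 8)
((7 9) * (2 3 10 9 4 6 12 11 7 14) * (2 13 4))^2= (2 10 14 4 12 7 3 9 13 6 11)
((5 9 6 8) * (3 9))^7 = (3 6 5 9 8) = ((3 9 6 8 5))^7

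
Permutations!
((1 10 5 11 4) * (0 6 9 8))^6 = (0 9)(1 10 5 11 4)(6 8)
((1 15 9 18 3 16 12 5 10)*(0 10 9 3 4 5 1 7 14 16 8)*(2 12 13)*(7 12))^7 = (2 14 13 7 16)(4 18 9 5) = ((0 10 12 1 15 3 8)(2 7 14 16 13)(4 5 9 18))^7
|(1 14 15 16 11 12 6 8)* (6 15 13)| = 20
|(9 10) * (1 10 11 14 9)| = 6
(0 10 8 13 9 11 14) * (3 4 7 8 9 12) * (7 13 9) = [10, 1, 2, 4, 13, 5, 6, 8, 9, 11, 7, 14, 3, 12, 0] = (0 10 7 8 9 11 14)(3 4 13 12)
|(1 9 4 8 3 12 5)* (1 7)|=|(1 9 4 8 3 12 5 7)|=8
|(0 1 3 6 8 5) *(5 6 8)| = |(0 1 3 8 6 5)| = 6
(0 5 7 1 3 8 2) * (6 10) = [5, 3, 0, 8, 4, 7, 10, 1, 2, 9, 6] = (0 5 7 1 3 8 2)(6 10)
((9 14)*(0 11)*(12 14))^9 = ((0 11)(9 12 14))^9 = (14)(0 11)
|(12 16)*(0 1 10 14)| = |(0 1 10 14)(12 16)| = 4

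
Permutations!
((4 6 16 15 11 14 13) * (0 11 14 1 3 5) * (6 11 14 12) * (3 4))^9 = (0 5 3 13 14)(6 16 15 12) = ((0 14 13 3 5)(1 4 11)(6 16 15 12))^9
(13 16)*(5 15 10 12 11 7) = (5 15 10 12 11 7)(13 16) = [0, 1, 2, 3, 4, 15, 6, 5, 8, 9, 12, 7, 11, 16, 14, 10, 13]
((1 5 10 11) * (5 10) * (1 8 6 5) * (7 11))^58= (1 7 8 5 10 11 6)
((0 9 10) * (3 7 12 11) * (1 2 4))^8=(12)(0 10 9)(1 4 2)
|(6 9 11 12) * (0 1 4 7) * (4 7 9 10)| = 6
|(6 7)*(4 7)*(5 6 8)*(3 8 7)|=|(3 8 5 6 4)|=5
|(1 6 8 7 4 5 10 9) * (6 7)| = 6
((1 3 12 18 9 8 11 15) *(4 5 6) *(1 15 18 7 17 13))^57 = (1 7)(3 17)(8 11 18 9)(12 13)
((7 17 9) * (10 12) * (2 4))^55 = (2 4)(7 17 9)(10 12)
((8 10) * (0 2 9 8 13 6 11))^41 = ((0 2 9 8 10 13 6 11))^41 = (0 2 9 8 10 13 6 11)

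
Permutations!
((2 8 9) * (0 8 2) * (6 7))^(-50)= (0 8 9)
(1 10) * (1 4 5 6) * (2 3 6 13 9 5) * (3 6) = [0, 10, 6, 3, 2, 13, 1, 7, 8, 5, 4, 11, 12, 9] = (1 10 4 2 6)(5 13 9)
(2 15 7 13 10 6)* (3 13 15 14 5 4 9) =[0, 1, 14, 13, 9, 4, 2, 15, 8, 3, 6, 11, 12, 10, 5, 7] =(2 14 5 4 9 3 13 10 6)(7 15)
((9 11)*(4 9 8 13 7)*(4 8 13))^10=(4 7 11)(8 13 9)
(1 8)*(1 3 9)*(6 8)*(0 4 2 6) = [4, 0, 6, 9, 2, 5, 8, 7, 3, 1] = (0 4 2 6 8 3 9 1)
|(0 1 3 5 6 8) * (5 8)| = 4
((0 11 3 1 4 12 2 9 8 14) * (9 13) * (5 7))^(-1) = ((0 11 3 1 4 12 2 13 9 8 14)(5 7))^(-1) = (0 14 8 9 13 2 12 4 1 3 11)(5 7)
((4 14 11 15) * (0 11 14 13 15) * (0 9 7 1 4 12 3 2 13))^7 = ((0 11 9 7 1 4)(2 13 15 12 3))^7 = (0 11 9 7 1 4)(2 15 3 13 12)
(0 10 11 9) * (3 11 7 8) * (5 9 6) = (0 10 7 8 3 11 6 5 9) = [10, 1, 2, 11, 4, 9, 5, 8, 3, 0, 7, 6]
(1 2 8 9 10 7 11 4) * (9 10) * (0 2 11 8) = [2, 11, 0, 3, 1, 5, 6, 8, 10, 9, 7, 4] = (0 2)(1 11 4)(7 8 10)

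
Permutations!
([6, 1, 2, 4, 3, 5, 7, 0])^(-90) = (7)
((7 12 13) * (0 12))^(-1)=(0 7 13 12)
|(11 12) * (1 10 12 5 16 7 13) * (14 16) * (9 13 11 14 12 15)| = 30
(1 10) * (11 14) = [0, 10, 2, 3, 4, 5, 6, 7, 8, 9, 1, 14, 12, 13, 11] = (1 10)(11 14)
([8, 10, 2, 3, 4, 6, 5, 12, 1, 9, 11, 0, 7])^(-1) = (0 11 10 1 8)(5 6)(7 12)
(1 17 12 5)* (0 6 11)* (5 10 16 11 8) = (0 6 8 5 1 17 12 10 16 11) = [6, 17, 2, 3, 4, 1, 8, 7, 5, 9, 16, 0, 10, 13, 14, 15, 11, 12]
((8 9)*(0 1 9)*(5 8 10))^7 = ((0 1 9 10 5 8))^7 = (0 1 9 10 5 8)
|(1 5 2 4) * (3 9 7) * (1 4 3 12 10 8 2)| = |(1 5)(2 3 9 7 12 10 8)| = 14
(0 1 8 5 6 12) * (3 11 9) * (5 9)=[1, 8, 2, 11, 4, 6, 12, 7, 9, 3, 10, 5, 0]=(0 1 8 9 3 11 5 6 12)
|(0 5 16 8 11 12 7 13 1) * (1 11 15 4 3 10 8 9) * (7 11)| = |(0 5 16 9 1)(3 10 8 15 4)(7 13)(11 12)| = 10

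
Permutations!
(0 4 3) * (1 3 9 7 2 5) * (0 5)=(0 4 9 7 2)(1 3 5)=[4, 3, 0, 5, 9, 1, 6, 2, 8, 7]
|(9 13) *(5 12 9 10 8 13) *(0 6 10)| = 15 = |(0 6 10 8 13)(5 12 9)|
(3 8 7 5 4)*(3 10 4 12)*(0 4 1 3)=(0 4 10 1 3 8 7 5 12)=[4, 3, 2, 8, 10, 12, 6, 5, 7, 9, 1, 11, 0]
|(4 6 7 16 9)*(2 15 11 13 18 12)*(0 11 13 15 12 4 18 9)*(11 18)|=12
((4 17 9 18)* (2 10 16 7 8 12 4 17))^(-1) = (2 4 12 8 7 16 10)(9 17 18)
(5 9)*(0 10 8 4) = (0 10 8 4)(5 9) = [10, 1, 2, 3, 0, 9, 6, 7, 4, 5, 8]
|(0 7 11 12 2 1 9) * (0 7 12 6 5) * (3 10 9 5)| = 30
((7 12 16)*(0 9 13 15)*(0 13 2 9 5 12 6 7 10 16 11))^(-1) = ((0 5 12 11)(2 9)(6 7)(10 16)(13 15))^(-1) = (0 11 12 5)(2 9)(6 7)(10 16)(13 15)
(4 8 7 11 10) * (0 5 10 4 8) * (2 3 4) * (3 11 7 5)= (0 3 4)(2 11)(5 10 8)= [3, 1, 11, 4, 0, 10, 6, 7, 5, 9, 8, 2]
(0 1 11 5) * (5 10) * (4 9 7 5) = (0 1 11 10 4 9 7 5) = [1, 11, 2, 3, 9, 0, 6, 5, 8, 7, 4, 10]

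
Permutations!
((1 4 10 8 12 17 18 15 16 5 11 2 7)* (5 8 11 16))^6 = ((1 4 10 11 2 7)(5 16 8 12 17 18 15))^6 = (5 15 18 17 12 8 16)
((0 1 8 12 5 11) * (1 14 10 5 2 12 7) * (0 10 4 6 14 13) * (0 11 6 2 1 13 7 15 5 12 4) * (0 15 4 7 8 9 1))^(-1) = ((0 8 4 2 7 13 11 10 12)(1 9)(5 6 14 15))^(-1) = (0 12 10 11 13 7 2 4 8)(1 9)(5 15 14 6)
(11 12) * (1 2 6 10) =(1 2 6 10)(11 12) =[0, 2, 6, 3, 4, 5, 10, 7, 8, 9, 1, 12, 11]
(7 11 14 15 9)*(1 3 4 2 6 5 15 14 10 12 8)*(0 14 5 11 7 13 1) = (0 14 5 15 9 13 1 3 4 2 6 11 10 12 8) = [14, 3, 6, 4, 2, 15, 11, 7, 0, 13, 12, 10, 8, 1, 5, 9]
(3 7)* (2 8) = (2 8)(3 7) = [0, 1, 8, 7, 4, 5, 6, 3, 2]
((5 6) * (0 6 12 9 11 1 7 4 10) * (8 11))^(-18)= (0 9 7 6 8 4 5 11 10 12 1)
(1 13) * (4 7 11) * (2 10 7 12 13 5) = (1 5 2 10 7 11 4 12 13) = [0, 5, 10, 3, 12, 2, 6, 11, 8, 9, 7, 4, 13, 1]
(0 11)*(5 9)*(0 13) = [11, 1, 2, 3, 4, 9, 6, 7, 8, 5, 10, 13, 12, 0] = (0 11 13)(5 9)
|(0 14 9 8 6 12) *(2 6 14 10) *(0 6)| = |(0 10 2)(6 12)(8 14 9)| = 6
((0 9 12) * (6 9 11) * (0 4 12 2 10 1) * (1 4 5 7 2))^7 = (0 6 1 11 9)(2 10 4 12 5 7) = ((0 11 6 9 1)(2 10 4 12 5 7))^7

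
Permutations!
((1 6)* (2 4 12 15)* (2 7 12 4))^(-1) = ((1 6)(7 12 15))^(-1) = (1 6)(7 15 12)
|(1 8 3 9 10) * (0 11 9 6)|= 8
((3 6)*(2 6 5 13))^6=((2 6 3 5 13))^6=(2 6 3 5 13)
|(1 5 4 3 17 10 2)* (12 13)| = |(1 5 4 3 17 10 2)(12 13)| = 14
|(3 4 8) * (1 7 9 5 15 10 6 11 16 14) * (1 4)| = 13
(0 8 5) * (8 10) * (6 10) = (0 6 10 8 5) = [6, 1, 2, 3, 4, 0, 10, 7, 5, 9, 8]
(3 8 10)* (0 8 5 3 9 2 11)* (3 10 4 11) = (0 8 4 11)(2 3 5 10 9) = [8, 1, 3, 5, 11, 10, 6, 7, 4, 2, 9, 0]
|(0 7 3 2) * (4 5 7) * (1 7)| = 7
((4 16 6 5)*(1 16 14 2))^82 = ((1 16 6 5 4 14 2))^82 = (1 14 5 16 2 4 6)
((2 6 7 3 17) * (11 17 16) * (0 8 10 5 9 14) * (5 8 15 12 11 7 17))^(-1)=(0 14 9 5 11 12 15)(2 17 6)(3 7 16)(8 10)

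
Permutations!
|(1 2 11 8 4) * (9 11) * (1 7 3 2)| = |(2 9 11 8 4 7 3)| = 7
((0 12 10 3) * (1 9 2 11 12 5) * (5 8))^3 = (0 1 11 3 5 2 10 8 9 12)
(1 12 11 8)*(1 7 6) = (1 12 11 8 7 6) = [0, 12, 2, 3, 4, 5, 1, 6, 7, 9, 10, 8, 11]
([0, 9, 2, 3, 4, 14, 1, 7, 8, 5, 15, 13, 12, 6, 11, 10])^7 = [0, 1, 2, 3, 4, 5, 6, 7, 8, 9, 15, 11, 12, 13, 14, 10]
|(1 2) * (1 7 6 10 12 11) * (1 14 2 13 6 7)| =8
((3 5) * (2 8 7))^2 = (2 7 8)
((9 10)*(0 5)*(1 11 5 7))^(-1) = (0 5 11 1 7)(9 10)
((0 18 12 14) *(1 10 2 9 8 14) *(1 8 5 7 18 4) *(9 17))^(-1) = (0 14 8 12 18 7 5 9 17 2 10 1 4)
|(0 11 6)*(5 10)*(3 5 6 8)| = 7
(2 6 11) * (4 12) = (2 6 11)(4 12) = [0, 1, 6, 3, 12, 5, 11, 7, 8, 9, 10, 2, 4]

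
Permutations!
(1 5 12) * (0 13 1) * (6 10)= (0 13 1 5 12)(6 10)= [13, 5, 2, 3, 4, 12, 10, 7, 8, 9, 6, 11, 0, 1]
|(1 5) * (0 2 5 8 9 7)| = |(0 2 5 1 8 9 7)| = 7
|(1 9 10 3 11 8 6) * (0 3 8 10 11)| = 6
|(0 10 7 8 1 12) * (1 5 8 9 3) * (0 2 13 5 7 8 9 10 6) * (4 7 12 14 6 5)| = |(0 5 9 3 1 14 6)(2 13 4 7 10 8 12)| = 7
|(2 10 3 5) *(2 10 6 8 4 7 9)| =6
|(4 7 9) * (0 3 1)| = 3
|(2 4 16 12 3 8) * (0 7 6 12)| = 9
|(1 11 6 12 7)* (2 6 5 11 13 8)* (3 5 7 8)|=12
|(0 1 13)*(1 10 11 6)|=6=|(0 10 11 6 1 13)|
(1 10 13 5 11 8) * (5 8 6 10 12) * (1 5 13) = (1 12 13 8 5 11 6 10) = [0, 12, 2, 3, 4, 11, 10, 7, 5, 9, 1, 6, 13, 8]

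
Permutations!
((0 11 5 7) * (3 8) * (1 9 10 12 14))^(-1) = (0 7 5 11)(1 14 12 10 9)(3 8)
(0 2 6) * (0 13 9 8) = [2, 1, 6, 3, 4, 5, 13, 7, 0, 8, 10, 11, 12, 9] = (0 2 6 13 9 8)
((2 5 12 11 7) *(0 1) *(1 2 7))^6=(12)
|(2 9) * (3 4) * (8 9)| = |(2 8 9)(3 4)| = 6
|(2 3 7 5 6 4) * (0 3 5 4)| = 7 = |(0 3 7 4 2 5 6)|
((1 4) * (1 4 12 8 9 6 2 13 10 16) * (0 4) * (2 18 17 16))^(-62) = ((0 4)(1 12 8 9 6 18 17 16)(2 13 10))^(-62) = (1 8 6 17)(2 13 10)(9 18 16 12)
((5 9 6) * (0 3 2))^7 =(0 3 2)(5 9 6)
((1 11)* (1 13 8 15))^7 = (1 13 15 11 8)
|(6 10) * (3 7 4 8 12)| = |(3 7 4 8 12)(6 10)| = 10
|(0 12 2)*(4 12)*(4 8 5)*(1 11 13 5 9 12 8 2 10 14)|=10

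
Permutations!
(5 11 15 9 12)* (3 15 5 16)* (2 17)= [0, 1, 17, 15, 4, 11, 6, 7, 8, 12, 10, 5, 16, 13, 14, 9, 3, 2]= (2 17)(3 15 9 12 16)(5 11)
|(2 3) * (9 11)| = 2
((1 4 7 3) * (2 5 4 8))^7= ((1 8 2 5 4 7 3))^7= (8)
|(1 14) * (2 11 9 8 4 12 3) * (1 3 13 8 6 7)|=8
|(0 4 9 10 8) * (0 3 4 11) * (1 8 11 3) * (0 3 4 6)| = |(0 4 9 10 11 3 6)(1 8)| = 14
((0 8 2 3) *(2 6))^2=((0 8 6 2 3))^2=(0 6 3 8 2)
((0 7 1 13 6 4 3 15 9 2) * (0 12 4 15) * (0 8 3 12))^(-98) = (0 9 6 1)(2 15 13 7)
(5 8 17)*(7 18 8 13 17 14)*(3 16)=(3 16)(5 13 17)(7 18 8 14)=[0, 1, 2, 16, 4, 13, 6, 18, 14, 9, 10, 11, 12, 17, 7, 15, 3, 5, 8]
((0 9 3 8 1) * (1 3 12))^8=(12)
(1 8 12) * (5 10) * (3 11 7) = (1 8 12)(3 11 7)(5 10) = [0, 8, 2, 11, 4, 10, 6, 3, 12, 9, 5, 7, 1]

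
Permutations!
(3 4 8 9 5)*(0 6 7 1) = [6, 0, 2, 4, 8, 3, 7, 1, 9, 5] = (0 6 7 1)(3 4 8 9 5)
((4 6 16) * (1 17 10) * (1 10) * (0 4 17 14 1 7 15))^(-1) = ((0 4 6 16 17 7 15)(1 14))^(-1) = (0 15 7 17 16 6 4)(1 14)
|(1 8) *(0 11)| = 2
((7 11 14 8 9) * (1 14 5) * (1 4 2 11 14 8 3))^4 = ((1 8 9 7 14 3)(2 11 5 4))^4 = (1 14 9)(3 7 8)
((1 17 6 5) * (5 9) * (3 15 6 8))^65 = ((1 17 8 3 15 6 9 5))^65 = (1 17 8 3 15 6 9 5)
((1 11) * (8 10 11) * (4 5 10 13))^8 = (1 8 13 4 5 10 11)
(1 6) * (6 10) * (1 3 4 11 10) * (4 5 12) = (3 5 12 4 11 10 6) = [0, 1, 2, 5, 11, 12, 3, 7, 8, 9, 6, 10, 4]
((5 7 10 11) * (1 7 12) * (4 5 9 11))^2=((1 7 10 4 5 12)(9 11))^2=(1 10 5)(4 12 7)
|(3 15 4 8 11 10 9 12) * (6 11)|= 9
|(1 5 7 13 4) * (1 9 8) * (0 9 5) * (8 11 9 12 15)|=|(0 12 15 8 1)(4 5 7 13)(9 11)|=20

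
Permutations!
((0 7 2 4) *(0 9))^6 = (0 7 2 4 9)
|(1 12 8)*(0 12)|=4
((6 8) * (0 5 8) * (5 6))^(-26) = (8)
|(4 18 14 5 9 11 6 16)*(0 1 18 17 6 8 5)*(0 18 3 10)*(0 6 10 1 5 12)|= 30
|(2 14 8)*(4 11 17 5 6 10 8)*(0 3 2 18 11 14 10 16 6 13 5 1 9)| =|(0 3 2 10 8 18 11 17 1 9)(4 14)(5 13)(6 16)| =10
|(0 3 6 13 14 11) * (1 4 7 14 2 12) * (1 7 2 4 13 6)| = 10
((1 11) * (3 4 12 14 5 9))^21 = ((1 11)(3 4 12 14 5 9))^21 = (1 11)(3 14)(4 5)(9 12)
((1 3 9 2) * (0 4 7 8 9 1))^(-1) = ((0 4 7 8 9 2)(1 3))^(-1) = (0 2 9 8 7 4)(1 3)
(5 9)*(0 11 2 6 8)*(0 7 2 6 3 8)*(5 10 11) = [5, 1, 3, 8, 4, 9, 0, 2, 7, 10, 11, 6] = (0 5 9 10 11 6)(2 3 8 7)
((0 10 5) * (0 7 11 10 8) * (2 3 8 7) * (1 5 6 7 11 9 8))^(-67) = ((0 11 10 6 7 9 8)(1 5 2 3))^(-67) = (0 6 8 10 9 11 7)(1 5 2 3)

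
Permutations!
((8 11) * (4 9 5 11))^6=((4 9 5 11 8))^6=(4 9 5 11 8)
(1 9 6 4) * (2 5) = (1 9 6 4)(2 5) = [0, 9, 5, 3, 1, 2, 4, 7, 8, 6]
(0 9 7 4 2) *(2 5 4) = (0 9 7 2)(4 5) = [9, 1, 0, 3, 5, 4, 6, 2, 8, 7]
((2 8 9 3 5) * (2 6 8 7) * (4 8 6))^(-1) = (2 7)(3 9 8 4 5)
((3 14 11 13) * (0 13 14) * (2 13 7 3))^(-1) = ((0 7 3)(2 13)(11 14))^(-1) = (0 3 7)(2 13)(11 14)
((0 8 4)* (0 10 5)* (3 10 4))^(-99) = (0 8 3 10 5)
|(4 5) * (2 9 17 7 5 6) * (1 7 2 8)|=|(1 7 5 4 6 8)(2 9 17)|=6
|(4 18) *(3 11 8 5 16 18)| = 7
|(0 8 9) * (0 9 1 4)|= |(9)(0 8 1 4)|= 4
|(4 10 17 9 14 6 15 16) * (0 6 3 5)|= |(0 6 15 16 4 10 17 9 14 3 5)|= 11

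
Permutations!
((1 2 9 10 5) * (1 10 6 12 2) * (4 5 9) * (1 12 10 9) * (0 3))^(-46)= (1 2 5 6)(4 9 10 12)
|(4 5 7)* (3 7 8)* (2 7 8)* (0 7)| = 10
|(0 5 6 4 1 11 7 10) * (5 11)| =|(0 11 7 10)(1 5 6 4)| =4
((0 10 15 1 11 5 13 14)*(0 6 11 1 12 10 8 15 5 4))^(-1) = (0 4 11 6 14 13 5 10 12 15 8) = ((0 8 15 12 10 5 13 14 6 11 4))^(-1)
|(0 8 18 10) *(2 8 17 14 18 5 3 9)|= 5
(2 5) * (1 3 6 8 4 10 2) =[0, 3, 5, 6, 10, 1, 8, 7, 4, 9, 2] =(1 3 6 8 4 10 2 5)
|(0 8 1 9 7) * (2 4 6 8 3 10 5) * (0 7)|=10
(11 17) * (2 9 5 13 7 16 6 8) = [0, 1, 9, 3, 4, 13, 8, 16, 2, 5, 10, 17, 12, 7, 14, 15, 6, 11] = (2 9 5 13 7 16 6 8)(11 17)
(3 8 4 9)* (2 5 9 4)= (2 5 9 3 8)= [0, 1, 5, 8, 4, 9, 6, 7, 2, 3]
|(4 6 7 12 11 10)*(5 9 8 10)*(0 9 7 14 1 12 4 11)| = |(0 9 8 10 11 5 7 4 6 14 1 12)| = 12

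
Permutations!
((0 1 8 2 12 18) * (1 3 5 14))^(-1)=(0 18 12 2 8 1 14 5 3)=((0 3 5 14 1 8 2 12 18))^(-1)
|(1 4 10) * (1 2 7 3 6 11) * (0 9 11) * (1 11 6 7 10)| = 6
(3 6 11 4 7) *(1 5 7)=[0, 5, 2, 6, 1, 7, 11, 3, 8, 9, 10, 4]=(1 5 7 3 6 11 4)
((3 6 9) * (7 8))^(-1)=((3 6 9)(7 8))^(-1)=(3 9 6)(7 8)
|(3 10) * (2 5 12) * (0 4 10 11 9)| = 6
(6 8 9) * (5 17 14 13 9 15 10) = (5 17 14 13 9 6 8 15 10) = [0, 1, 2, 3, 4, 17, 8, 7, 15, 6, 5, 11, 12, 9, 13, 10, 16, 14]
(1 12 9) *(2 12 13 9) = [0, 13, 12, 3, 4, 5, 6, 7, 8, 1, 10, 11, 2, 9] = (1 13 9)(2 12)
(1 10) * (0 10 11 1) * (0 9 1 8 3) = [10, 11, 2, 0, 4, 5, 6, 7, 3, 1, 9, 8] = (0 10 9 1 11 8 3)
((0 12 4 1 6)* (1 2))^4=(0 1 4)(2 12 6)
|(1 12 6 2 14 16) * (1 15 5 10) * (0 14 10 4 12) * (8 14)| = 12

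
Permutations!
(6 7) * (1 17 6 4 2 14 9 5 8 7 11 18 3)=(1 17 6 11 18 3)(2 14 9 5 8 7 4)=[0, 17, 14, 1, 2, 8, 11, 4, 7, 5, 10, 18, 12, 13, 9, 15, 16, 6, 3]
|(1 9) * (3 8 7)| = 6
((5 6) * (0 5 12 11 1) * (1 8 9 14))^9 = ((0 5 6 12 11 8 9 14 1))^9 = (14)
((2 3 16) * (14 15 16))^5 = ((2 3 14 15 16))^5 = (16)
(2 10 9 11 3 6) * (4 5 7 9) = (2 10 4 5 7 9 11 3 6) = [0, 1, 10, 6, 5, 7, 2, 9, 8, 11, 4, 3]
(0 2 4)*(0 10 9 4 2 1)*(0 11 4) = (0 1 11 4 10 9) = [1, 11, 2, 3, 10, 5, 6, 7, 8, 0, 9, 4]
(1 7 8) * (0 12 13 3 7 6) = [12, 6, 2, 7, 4, 5, 0, 8, 1, 9, 10, 11, 13, 3] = (0 12 13 3 7 8 1 6)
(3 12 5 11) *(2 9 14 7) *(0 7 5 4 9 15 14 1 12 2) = (0 7)(1 12 4 9)(2 15 14 5 11 3) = [7, 12, 15, 2, 9, 11, 6, 0, 8, 1, 10, 3, 4, 13, 5, 14]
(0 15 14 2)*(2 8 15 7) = [7, 1, 0, 3, 4, 5, 6, 2, 15, 9, 10, 11, 12, 13, 8, 14] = (0 7 2)(8 15 14)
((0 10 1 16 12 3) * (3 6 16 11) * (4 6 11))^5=((0 10 1 4 6 16 12 11 3))^5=(0 16 10 12 1 11 4 3 6)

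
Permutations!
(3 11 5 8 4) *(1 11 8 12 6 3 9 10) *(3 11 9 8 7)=[0, 9, 2, 7, 8, 12, 11, 3, 4, 10, 1, 5, 6]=(1 9 10)(3 7)(4 8)(5 12 6 11)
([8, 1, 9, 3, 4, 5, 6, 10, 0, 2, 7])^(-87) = (0 8)(2 9)(7 10)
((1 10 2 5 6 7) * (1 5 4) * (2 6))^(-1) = (1 4 2 5 7 6 10)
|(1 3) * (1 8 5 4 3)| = 4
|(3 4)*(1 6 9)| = 6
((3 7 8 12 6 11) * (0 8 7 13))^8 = ((0 8 12 6 11 3 13))^8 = (0 8 12 6 11 3 13)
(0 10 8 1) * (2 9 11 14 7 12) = (0 10 8 1)(2 9 11 14 7 12) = [10, 0, 9, 3, 4, 5, 6, 12, 1, 11, 8, 14, 2, 13, 7]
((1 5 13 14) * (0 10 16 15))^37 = (0 10 16 15)(1 5 13 14)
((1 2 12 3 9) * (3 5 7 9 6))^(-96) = ((1 2 12 5 7 9)(3 6))^(-96) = (12)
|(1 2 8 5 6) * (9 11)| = |(1 2 8 5 6)(9 11)| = 10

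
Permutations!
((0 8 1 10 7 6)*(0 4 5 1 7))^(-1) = ((0 8 7 6 4 5 1 10))^(-1) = (0 10 1 5 4 6 7 8)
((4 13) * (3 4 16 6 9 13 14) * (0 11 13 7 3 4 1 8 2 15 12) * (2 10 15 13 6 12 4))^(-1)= ((0 11 6 9 7 3 1 8 10 15 4 14 2 13 16 12))^(-1)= (0 12 16 13 2 14 4 15 10 8 1 3 7 9 6 11)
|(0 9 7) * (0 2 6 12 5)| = 7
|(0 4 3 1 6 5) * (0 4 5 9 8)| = |(0 5 4 3 1 6 9 8)| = 8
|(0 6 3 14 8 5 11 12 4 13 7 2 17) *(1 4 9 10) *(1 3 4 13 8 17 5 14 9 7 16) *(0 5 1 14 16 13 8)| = |(0 6 4)(1 8 16 14 17 5 11 12 7 2)(3 9 10)| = 30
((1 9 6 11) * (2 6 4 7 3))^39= (1 11 6 2 3 7 4 9)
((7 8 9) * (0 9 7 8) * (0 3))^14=(0 3 7 8 9)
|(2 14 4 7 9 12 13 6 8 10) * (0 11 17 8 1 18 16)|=16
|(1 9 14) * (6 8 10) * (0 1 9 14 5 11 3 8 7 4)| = 12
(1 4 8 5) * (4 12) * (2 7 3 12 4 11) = (1 4 8 5)(2 7 3 12 11) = [0, 4, 7, 12, 8, 1, 6, 3, 5, 9, 10, 2, 11]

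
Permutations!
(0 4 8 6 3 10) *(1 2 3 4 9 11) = (0 9 11 1 2 3 10)(4 8 6) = [9, 2, 3, 10, 8, 5, 4, 7, 6, 11, 0, 1]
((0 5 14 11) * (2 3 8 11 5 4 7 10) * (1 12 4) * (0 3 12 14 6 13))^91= (0 1 14 5 6 13)(2 12 4 7 10)(3 8 11)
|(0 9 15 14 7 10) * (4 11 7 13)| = |(0 9 15 14 13 4 11 7 10)| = 9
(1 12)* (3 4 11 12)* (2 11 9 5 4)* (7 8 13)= [0, 3, 11, 2, 9, 4, 6, 8, 13, 5, 10, 12, 1, 7]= (1 3 2 11 12)(4 9 5)(7 8 13)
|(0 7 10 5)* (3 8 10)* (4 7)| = |(0 4 7 3 8 10 5)| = 7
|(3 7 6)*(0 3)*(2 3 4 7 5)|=|(0 4 7 6)(2 3 5)|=12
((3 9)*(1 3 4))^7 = ((1 3 9 4))^7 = (1 4 9 3)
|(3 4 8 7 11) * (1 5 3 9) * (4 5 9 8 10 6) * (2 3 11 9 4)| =|(1 4 10 6 2 3 5 11 8 7 9)| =11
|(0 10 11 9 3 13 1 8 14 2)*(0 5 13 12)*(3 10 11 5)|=|(0 11 9 10 5 13 1 8 14 2 3 12)|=12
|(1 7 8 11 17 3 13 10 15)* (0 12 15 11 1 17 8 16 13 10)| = 12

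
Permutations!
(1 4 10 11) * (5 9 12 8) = (1 4 10 11)(5 9 12 8) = [0, 4, 2, 3, 10, 9, 6, 7, 5, 12, 11, 1, 8]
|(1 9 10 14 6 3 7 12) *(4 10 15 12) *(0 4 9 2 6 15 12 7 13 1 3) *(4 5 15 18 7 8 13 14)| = 24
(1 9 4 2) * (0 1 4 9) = [1, 0, 4, 3, 2, 5, 6, 7, 8, 9] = (9)(0 1)(2 4)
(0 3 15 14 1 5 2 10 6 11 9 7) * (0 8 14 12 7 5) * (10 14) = [3, 0, 14, 15, 4, 2, 11, 8, 10, 5, 6, 9, 7, 13, 1, 12] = (0 3 15 12 7 8 10 6 11 9 5 2 14 1)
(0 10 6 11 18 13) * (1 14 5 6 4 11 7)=(0 10 4 11 18 13)(1 14 5 6 7)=[10, 14, 2, 3, 11, 6, 7, 1, 8, 9, 4, 18, 12, 0, 5, 15, 16, 17, 13]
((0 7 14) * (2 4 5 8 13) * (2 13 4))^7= ((0 7 14)(4 5 8))^7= (0 7 14)(4 5 8)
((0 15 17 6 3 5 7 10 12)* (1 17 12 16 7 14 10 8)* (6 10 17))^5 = (0 12 15)(1 17)(3 16)(5 7)(6 10)(8 14)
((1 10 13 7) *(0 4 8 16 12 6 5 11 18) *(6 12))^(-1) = (0 18 11 5 6 16 8 4)(1 7 13 10)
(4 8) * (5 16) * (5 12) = (4 8)(5 16 12) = [0, 1, 2, 3, 8, 16, 6, 7, 4, 9, 10, 11, 5, 13, 14, 15, 12]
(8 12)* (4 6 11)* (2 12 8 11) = (2 12 11 4 6) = [0, 1, 12, 3, 6, 5, 2, 7, 8, 9, 10, 4, 11]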